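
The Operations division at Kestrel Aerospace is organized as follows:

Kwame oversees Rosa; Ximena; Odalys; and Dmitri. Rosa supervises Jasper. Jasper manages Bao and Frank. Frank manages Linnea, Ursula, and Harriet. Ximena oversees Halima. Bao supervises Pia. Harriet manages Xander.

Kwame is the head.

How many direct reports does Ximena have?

Ximena directly manages Halima. That is 1 direct report.

1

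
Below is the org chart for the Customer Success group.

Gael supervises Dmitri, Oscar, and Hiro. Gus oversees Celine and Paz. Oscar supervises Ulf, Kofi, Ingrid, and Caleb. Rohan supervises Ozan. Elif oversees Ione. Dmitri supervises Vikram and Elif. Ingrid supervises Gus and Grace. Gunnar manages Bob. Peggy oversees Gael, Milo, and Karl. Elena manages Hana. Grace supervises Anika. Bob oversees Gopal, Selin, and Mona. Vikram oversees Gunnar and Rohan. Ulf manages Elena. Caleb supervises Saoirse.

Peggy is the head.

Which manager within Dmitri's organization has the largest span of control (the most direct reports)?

Direct-report counts within Dmitri's organization: Dmitri has 2; Elif has 1; Vikram has 2; Rohan has 1; Gunnar has 1; Bob has 3. The largest is 3, held by Bob.

Bob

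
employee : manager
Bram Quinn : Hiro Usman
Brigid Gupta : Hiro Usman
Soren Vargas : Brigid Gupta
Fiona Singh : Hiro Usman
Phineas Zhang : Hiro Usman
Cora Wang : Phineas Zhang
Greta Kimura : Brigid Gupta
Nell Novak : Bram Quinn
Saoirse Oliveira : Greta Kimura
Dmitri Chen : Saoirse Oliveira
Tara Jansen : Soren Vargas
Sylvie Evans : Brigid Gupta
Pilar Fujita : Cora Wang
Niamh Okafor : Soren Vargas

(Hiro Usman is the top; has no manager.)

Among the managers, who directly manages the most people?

Hiro Usman

Direct-report counts: Hiro Usman has 4; Phineas Zhang has 1; Cora Wang has 1; Brigid Gupta has 3; Greta Kimura has 1; Saoirse Oliveira has 1; Soren Vargas has 2; Bram Quinn has 1. The largest is 4, held by Hiro Usman.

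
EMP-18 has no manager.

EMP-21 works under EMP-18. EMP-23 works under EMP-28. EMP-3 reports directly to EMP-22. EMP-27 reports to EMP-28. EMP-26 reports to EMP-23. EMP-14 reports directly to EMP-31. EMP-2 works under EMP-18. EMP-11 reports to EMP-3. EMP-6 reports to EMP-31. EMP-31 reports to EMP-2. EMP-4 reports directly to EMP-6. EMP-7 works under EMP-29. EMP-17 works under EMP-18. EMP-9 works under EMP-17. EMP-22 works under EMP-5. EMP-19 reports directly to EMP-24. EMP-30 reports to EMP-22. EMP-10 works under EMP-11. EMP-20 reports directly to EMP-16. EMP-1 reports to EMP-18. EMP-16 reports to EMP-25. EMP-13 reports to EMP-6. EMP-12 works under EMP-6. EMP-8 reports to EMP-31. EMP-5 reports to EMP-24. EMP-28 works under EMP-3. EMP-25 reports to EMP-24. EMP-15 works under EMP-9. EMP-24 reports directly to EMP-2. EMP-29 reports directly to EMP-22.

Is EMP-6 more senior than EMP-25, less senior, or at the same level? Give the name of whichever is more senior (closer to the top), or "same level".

same level

Both EMP-6 and EMP-25 are 3 levels below EMP-18.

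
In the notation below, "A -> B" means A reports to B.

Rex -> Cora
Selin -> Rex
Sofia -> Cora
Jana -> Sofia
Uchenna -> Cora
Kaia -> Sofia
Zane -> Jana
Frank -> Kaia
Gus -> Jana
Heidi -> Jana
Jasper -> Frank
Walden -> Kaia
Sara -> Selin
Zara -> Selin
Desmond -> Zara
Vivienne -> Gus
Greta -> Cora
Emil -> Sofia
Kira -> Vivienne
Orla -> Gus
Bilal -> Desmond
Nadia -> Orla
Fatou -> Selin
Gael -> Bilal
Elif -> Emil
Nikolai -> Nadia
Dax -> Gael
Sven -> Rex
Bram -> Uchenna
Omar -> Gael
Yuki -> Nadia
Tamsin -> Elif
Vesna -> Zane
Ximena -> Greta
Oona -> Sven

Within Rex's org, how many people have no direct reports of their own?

5

The people in Rex's organization with no one reporting to them are Oona, Fatou, Omar, Dax, Sara. That is 5.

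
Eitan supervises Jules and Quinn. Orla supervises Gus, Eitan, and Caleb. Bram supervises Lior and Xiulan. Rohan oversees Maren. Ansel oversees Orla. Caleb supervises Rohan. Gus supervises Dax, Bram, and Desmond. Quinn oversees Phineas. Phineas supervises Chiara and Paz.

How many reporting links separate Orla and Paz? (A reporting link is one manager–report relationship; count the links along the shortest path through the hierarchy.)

Paz is in Orla's organization: the chain from Paz up to Orla is Paz → Phineas → Quinn → Eitan → Orla, which is 4 links.

4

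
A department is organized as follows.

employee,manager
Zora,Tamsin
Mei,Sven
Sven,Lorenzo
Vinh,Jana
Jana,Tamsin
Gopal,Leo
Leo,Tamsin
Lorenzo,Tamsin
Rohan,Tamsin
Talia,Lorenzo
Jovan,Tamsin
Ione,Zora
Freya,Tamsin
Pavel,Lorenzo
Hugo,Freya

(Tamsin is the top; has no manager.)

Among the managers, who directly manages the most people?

Direct-report counts: Tamsin has 7; Freya has 1; Jana has 1; Zora has 1; Lorenzo has 3; Sven has 1; Leo has 1. The largest is 7, held by Tamsin.

Tamsin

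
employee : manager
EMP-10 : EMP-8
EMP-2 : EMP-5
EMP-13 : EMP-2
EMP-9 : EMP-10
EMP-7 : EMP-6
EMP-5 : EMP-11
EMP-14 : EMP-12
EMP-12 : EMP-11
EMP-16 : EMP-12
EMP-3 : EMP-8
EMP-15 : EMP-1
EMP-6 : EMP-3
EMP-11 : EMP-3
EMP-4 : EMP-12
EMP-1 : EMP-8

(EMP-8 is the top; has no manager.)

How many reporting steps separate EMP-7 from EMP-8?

3

Chain from EMP-7 up to EMP-8: EMP-7 → EMP-6 → EMP-3 → EMP-8. That is 3 steps up, so EMP-7 is 3 levels below EMP-8.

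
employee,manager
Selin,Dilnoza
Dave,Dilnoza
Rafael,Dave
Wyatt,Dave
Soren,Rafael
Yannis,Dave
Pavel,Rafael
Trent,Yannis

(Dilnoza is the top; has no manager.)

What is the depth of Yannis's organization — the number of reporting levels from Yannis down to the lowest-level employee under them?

The longest chain under Yannis runs Yannis → Trent, which is 1 level below Yannis.

1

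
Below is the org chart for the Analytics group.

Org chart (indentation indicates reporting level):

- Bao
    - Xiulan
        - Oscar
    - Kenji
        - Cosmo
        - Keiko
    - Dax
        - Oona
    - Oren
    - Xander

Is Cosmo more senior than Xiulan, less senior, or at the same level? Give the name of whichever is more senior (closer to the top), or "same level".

Cosmo is 2 levels below Bao; Xiulan is 1. Xiulan is higher.

Xiulan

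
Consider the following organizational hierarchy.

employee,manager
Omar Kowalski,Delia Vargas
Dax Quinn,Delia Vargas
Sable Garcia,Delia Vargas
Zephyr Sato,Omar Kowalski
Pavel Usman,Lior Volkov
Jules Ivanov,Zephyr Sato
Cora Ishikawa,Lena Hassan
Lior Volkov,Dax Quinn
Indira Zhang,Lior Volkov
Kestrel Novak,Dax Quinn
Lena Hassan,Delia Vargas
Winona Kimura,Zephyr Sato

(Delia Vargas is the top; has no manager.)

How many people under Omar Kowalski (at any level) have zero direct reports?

The people in Omar Kowalski's organization with no one reporting to them are Jules Ivanov, Winona Kimura. That is 2.

2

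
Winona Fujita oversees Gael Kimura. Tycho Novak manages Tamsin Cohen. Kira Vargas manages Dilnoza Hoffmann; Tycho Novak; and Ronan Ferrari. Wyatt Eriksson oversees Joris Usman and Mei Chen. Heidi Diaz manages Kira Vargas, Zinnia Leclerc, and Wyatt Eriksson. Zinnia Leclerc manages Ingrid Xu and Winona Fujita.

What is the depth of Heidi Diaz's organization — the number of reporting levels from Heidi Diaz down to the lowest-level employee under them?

The longest chain under Heidi Diaz runs Heidi Diaz → Zinnia Leclerc → Winona Fujita → Gael Kimura, which is 3 levels below Heidi Diaz.

3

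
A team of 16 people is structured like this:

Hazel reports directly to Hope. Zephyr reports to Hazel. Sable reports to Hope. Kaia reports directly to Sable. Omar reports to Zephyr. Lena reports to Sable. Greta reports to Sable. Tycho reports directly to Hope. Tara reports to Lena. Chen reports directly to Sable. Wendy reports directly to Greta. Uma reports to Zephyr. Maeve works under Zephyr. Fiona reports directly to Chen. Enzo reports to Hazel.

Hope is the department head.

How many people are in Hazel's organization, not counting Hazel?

5

Hazel directly manages Zephyr, Enzo. Under Zephyr: Maeve, Uma, Omar (3). Enzo has no reports. So Hazel's organization is 2 direct reports plus everyone under them: 4 + 1 = 5.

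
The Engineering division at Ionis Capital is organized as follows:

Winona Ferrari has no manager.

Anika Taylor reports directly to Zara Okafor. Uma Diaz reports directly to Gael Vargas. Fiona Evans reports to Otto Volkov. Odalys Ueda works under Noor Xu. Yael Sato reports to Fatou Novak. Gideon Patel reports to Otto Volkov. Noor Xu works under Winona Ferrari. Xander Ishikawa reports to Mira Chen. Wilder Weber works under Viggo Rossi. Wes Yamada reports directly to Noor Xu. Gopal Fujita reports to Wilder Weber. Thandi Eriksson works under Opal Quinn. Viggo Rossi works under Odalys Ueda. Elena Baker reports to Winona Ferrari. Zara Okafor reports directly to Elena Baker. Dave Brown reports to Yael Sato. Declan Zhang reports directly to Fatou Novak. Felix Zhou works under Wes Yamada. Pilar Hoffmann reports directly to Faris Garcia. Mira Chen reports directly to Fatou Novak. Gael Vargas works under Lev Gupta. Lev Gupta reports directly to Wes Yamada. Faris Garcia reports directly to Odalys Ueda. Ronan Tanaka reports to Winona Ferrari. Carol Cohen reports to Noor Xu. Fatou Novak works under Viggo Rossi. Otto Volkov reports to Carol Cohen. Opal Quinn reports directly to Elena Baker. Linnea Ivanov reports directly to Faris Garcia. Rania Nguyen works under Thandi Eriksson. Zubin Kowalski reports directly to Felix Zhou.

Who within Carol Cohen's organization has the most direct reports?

Direct-report counts within Carol Cohen's organization: Carol Cohen has 1; Otto Volkov has 2. The largest is 2, held by Otto Volkov.

Otto Volkov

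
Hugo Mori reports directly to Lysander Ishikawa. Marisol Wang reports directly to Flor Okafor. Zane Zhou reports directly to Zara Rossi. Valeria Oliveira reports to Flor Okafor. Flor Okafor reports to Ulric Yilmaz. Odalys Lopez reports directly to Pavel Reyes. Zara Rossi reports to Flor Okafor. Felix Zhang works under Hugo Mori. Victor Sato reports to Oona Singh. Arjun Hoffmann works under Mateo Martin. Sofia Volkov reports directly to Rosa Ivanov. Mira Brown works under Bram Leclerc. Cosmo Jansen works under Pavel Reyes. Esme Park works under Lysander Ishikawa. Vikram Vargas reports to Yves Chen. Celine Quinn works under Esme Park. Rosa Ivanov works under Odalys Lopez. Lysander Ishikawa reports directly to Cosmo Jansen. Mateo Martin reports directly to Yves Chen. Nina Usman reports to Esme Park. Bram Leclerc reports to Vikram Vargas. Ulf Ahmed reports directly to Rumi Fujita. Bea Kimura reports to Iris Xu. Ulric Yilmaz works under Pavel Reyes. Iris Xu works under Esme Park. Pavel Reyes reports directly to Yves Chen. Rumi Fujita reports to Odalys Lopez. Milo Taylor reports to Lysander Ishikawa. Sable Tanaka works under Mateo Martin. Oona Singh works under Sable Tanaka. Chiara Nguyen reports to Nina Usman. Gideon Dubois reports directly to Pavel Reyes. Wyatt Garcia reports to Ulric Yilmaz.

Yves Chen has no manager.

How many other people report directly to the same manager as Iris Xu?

Iris Xu reports to Esme Park. Esme Park's other direct reports are Celine Quinn, Nina Usman — 2 peers.

2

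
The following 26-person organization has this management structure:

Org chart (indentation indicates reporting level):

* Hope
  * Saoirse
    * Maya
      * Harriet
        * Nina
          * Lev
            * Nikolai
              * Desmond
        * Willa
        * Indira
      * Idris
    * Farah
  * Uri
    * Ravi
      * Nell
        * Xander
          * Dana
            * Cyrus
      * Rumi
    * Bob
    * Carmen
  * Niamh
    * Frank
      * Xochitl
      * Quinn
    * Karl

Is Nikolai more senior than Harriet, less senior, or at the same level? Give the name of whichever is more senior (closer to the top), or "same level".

Nikolai is 6 levels below Hope; Harriet is 3. Harriet is higher.

Harriet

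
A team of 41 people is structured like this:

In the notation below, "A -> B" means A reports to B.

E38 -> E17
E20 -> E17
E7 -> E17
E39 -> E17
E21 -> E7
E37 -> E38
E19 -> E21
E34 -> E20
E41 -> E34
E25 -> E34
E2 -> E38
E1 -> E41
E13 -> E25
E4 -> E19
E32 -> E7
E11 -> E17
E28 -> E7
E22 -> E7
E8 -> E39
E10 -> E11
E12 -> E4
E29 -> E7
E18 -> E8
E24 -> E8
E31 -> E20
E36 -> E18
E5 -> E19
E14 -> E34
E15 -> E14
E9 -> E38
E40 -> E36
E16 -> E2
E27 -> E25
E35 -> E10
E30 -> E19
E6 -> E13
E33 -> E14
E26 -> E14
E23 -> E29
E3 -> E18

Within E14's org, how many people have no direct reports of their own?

3

The people in E14's organization with no one reporting to them are E26, E33, E15. That is 3.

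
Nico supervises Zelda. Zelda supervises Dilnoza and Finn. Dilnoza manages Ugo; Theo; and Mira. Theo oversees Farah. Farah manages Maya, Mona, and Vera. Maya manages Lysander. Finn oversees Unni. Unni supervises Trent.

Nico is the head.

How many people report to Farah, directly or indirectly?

Farah directly manages Maya, Mona, Vera. Under Maya: Lysander (1). Mona has no reports. Vera has no reports. So Farah's organization is 3 direct reports plus everyone under them: 2 + 1 + 1 = 4.

4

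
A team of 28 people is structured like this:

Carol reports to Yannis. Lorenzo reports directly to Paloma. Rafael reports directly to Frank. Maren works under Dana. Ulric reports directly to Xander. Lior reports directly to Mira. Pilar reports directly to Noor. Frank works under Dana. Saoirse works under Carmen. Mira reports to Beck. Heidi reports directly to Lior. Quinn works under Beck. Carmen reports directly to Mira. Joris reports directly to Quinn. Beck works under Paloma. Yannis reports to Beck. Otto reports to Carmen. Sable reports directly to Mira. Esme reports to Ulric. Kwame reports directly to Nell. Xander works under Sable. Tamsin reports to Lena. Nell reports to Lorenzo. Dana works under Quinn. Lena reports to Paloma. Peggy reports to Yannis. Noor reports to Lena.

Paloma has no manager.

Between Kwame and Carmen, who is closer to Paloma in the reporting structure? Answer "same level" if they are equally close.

same level

Both Kwame and Carmen are 3 levels below Paloma.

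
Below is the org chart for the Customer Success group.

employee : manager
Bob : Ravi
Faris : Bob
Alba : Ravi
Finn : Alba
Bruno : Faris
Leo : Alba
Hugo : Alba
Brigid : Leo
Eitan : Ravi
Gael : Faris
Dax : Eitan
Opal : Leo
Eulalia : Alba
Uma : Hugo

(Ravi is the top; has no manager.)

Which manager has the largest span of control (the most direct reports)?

Alba

Direct-report counts: Ravi has 3; Eitan has 1; Alba has 4; Hugo has 1; Leo has 2; Bob has 1; Faris has 2. The largest is 4, held by Alba.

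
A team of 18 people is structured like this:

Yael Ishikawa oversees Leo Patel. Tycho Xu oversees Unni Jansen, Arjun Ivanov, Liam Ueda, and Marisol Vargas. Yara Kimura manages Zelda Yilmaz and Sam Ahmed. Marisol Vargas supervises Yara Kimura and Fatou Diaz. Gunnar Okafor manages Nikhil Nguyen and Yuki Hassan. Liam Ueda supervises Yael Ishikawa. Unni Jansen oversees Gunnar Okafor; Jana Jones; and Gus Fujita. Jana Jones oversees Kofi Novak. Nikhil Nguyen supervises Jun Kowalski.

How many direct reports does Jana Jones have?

1

Jana Jones directly manages Kofi Novak. That is 1 direct report.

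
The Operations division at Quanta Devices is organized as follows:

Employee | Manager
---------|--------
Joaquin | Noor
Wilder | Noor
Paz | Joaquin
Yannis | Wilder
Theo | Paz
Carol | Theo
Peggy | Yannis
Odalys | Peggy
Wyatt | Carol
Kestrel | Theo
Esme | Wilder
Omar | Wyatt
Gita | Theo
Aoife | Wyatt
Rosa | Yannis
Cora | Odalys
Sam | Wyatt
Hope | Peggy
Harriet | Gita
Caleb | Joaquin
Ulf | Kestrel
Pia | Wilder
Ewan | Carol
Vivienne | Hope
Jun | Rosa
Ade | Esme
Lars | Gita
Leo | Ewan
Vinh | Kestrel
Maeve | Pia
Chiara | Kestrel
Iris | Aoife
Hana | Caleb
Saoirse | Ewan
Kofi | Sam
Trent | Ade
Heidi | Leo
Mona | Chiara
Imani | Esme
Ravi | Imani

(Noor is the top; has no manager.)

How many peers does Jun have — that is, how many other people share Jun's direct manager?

Jun reports to Rosa, and Rosa has no other direct reports. Jun has 0 peers.

0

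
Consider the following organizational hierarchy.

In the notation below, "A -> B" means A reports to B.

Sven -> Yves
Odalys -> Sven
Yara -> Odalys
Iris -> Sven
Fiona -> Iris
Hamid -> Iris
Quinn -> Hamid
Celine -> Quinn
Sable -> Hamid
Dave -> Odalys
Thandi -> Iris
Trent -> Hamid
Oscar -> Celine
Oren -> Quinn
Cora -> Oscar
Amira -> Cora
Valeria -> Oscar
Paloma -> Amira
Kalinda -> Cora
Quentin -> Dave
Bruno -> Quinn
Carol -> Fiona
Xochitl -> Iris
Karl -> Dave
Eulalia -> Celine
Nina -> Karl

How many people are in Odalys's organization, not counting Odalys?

5

Odalys directly manages Yara, Dave. Yara has no reports. Under Dave: Karl, Nina, Quentin (3). So Odalys's organization is 2 direct reports plus everyone under them: 1 + 4 = 5.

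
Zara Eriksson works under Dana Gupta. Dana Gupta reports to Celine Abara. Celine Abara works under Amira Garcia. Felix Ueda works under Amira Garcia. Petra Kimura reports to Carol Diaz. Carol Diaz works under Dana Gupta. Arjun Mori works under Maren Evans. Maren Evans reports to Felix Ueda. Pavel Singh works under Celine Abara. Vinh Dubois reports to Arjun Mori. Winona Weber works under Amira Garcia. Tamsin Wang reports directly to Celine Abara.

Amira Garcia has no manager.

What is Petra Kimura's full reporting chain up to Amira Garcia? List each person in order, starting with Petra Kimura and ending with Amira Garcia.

Petra Kimura -> Carol Diaz -> Dana Gupta -> Celine Abara -> Amira Garcia

Petra Kimura reports to Carol Diaz. Carol Diaz reports to Dana Gupta. Dana Gupta reports to Celine Abara. Celine Abara reports to Amira Garcia. Amira Garcia is at the top.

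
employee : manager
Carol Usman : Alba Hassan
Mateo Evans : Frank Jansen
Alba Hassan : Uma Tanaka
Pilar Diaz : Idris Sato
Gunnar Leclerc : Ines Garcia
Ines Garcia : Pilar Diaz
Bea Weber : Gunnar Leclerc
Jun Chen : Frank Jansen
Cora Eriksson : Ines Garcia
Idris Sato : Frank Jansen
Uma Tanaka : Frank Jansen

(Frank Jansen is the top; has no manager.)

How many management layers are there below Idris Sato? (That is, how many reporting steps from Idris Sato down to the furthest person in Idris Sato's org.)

The longest chain under Idris Sato runs Idris Sato → Pilar Diaz → Ines Garcia → Gunnar Leclerc → Bea Weber, which is 4 levels below Idris Sato.

4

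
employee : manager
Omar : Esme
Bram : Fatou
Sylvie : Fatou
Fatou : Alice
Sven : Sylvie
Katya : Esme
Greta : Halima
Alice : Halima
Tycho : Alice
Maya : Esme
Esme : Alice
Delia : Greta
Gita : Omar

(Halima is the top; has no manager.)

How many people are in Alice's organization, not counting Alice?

Alice directly manages Esme, Fatou, Tycho. Under Esme: Maya, Omar, Gita, Katya (4). Under Fatou: Sylvie, Sven, Bram (3). Tycho has no reports. So Alice's organization is 3 direct reports plus everyone under them: 5 + 4 + 1 = 10.

10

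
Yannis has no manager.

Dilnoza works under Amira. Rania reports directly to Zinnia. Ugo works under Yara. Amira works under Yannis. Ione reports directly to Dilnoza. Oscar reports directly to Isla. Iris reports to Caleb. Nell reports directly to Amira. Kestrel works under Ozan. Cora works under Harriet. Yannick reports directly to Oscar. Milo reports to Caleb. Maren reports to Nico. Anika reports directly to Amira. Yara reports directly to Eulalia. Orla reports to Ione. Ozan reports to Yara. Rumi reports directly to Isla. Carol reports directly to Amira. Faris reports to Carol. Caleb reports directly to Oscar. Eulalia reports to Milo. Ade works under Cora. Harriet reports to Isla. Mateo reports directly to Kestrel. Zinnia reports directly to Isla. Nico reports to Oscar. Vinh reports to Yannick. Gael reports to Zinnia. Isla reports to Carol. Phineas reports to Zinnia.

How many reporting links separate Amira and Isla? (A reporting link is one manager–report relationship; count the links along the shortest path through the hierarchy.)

Isla is in Amira's organization: the chain from Isla up to Amira is Isla → Carol → Amira, which is 2 links.

2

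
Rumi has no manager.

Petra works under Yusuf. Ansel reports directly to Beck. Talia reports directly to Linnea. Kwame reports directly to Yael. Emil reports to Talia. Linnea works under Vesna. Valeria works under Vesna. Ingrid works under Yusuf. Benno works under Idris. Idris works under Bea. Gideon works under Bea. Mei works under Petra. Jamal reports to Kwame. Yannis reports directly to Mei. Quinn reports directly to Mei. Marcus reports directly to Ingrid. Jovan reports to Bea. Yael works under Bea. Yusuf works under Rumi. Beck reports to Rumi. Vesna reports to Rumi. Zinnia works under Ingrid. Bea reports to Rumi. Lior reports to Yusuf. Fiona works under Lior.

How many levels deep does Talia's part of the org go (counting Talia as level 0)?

1

The longest chain under Talia runs Talia → Emil, which is 1 level below Talia.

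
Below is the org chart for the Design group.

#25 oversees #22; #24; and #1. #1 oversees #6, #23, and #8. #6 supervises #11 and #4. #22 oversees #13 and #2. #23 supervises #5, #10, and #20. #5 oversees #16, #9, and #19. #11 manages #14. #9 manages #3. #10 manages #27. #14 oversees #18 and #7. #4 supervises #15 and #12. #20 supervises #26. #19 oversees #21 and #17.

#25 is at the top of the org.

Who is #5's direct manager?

#5 reports directly to #23.

#23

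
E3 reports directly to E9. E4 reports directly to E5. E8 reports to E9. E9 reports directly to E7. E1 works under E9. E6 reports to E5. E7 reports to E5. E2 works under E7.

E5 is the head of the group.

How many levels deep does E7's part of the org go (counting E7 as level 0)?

2

The longest chain under E7 runs E7 → E9 → E8, which is 2 levels below E7.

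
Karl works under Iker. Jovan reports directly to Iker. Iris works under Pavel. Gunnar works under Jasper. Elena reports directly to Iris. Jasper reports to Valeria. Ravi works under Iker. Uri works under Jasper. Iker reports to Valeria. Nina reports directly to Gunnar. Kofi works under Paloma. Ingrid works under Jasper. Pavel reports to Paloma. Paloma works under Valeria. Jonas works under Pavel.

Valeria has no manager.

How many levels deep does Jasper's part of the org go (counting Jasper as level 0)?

The longest chain under Jasper runs Jasper → Gunnar → Nina, which is 2 levels below Jasper.

2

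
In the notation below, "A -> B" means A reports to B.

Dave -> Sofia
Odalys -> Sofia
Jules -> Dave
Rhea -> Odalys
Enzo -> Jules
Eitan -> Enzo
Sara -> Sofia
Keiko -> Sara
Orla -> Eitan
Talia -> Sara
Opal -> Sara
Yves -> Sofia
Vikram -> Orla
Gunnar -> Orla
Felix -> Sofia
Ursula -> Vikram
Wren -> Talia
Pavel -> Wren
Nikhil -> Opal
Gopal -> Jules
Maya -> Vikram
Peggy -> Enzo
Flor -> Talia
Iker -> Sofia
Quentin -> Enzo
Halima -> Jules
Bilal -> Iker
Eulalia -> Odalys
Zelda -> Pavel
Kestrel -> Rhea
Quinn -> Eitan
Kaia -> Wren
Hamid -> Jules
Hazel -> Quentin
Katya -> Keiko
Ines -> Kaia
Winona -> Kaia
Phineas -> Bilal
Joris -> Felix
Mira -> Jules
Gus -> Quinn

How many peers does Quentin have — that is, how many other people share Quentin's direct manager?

2

Quentin reports to Enzo. Enzo's other direct reports are Eitan, Peggy — 2 peers.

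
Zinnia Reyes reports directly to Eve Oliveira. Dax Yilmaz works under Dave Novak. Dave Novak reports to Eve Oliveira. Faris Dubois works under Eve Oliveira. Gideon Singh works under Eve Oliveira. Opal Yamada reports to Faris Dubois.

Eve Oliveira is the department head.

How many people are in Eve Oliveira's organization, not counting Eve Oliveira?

6

Eve Oliveira directly manages Dave Novak, Faris Dubois, Gideon Singh, Zinnia Reyes. Under Dave Novak: Dax Yilmaz (1). Under Faris Dubois: Opal Yamada (1). Gideon Singh has no reports. Zinnia Reyes has no reports. So Eve Oliveira's organization is 4 direct reports plus everyone under them: 2 + 2 + 1 + 1 = 6.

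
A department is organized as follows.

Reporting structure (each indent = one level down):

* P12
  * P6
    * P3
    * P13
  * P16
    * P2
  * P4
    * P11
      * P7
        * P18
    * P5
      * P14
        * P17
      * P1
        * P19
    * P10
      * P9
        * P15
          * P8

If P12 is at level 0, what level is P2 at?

2

Chain from P2 up to P12: P2 → P16 → P12. That is 2 steps up, so P2 is 2 levels below P12.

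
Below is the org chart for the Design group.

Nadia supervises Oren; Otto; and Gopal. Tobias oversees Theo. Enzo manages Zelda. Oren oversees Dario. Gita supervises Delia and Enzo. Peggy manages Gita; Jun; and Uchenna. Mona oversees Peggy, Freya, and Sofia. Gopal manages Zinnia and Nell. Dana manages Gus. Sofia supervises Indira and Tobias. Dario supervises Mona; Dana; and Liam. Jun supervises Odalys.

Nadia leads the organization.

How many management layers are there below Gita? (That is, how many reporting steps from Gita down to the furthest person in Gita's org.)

2

The longest chain under Gita runs Gita → Enzo → Zelda, which is 2 levels below Gita.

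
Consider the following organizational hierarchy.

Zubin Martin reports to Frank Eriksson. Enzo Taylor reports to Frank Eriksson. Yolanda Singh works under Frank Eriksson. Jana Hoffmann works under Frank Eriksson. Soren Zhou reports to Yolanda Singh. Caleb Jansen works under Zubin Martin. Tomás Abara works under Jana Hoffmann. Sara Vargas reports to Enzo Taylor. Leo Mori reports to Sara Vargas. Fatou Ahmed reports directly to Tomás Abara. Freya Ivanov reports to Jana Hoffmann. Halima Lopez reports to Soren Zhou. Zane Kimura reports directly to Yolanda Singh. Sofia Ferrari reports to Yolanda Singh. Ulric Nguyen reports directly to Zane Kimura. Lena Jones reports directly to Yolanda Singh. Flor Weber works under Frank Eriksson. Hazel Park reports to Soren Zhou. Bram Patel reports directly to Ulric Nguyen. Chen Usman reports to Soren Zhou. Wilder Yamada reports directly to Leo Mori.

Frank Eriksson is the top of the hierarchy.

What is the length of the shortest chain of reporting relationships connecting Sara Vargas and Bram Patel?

Sara Vargas is 2 levels below Frank Eriksson, and Bram Patel is 4 levels below Frank Eriksson (their lowest common manager). The shortest path runs up from Sara Vargas to Frank Eriksson and back down to Bram Patel: 2 + 4 = 6 links.

6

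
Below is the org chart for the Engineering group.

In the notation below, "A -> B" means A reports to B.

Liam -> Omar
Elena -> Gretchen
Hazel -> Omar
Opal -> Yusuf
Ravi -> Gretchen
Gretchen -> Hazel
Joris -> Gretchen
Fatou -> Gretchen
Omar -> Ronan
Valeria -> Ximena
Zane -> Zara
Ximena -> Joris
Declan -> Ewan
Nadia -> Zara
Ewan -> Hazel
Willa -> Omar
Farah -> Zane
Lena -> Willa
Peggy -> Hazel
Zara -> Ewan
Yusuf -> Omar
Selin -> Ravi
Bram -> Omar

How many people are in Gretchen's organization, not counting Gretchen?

7

Gretchen directly manages Joris, Ravi, Elena, Fatou. Under Joris: Ximena, Valeria (2). Under Ravi: Selin (1). Elena has no reports. Fatou has no reports. So Gretchen's organization is 4 direct reports plus everyone under them: 3 + 2 + 1 + 1 = 7.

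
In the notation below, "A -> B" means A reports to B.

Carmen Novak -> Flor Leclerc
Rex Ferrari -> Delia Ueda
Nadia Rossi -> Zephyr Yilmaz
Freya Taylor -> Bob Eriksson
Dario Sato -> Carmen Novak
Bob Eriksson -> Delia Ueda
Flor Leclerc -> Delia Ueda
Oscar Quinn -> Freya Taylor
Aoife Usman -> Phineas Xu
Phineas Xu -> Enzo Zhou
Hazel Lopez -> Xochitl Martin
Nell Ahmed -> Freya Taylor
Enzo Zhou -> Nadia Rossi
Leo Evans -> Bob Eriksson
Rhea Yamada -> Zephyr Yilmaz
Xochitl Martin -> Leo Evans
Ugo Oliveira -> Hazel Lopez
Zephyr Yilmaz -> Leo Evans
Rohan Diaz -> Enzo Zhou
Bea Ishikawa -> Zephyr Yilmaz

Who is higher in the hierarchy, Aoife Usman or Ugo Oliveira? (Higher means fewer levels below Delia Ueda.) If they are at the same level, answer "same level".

Ugo Oliveira

Aoife Usman is 7 levels below Delia Ueda; Ugo Oliveira is 5. Ugo Oliveira is higher.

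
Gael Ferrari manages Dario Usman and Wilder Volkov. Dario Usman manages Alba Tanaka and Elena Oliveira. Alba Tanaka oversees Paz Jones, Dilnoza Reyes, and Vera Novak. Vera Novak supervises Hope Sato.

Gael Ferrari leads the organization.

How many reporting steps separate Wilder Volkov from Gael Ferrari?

1

Chain from Wilder Volkov up to Gael Ferrari: Wilder Volkov → Gael Ferrari. That is 1 step up, so Wilder Volkov is 1 level below Gael Ferrari.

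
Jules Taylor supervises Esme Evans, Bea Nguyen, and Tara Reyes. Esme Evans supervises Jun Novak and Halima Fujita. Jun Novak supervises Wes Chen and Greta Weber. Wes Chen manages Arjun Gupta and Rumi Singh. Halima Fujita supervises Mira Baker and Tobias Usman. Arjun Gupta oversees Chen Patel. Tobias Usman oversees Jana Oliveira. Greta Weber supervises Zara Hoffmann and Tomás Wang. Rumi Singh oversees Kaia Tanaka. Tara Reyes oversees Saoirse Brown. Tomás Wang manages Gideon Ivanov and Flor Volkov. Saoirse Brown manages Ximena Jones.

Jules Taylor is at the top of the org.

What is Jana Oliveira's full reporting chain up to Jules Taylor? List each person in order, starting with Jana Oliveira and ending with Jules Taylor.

Jana Oliveira -> Tobias Usman -> Halima Fujita -> Esme Evans -> Jules Taylor

Jana Oliveira reports to Tobias Usman. Tobias Usman reports to Halima Fujita. Halima Fujita reports to Esme Evans. Esme Evans reports to Jules Taylor. Jules Taylor is at the top.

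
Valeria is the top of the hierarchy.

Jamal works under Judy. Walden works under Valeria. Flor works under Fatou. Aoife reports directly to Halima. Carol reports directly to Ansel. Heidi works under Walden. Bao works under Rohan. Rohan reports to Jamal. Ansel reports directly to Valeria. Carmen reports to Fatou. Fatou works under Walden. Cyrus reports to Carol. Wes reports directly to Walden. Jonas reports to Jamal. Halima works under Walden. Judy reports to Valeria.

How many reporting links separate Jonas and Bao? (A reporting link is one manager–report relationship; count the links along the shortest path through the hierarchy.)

3

Jonas is 1 level below Jamal, and Bao is 2 levels below Jamal (their lowest common manager). The shortest path runs up from Jonas to Jamal and back down to Bao: 1 + 2 = 3 links.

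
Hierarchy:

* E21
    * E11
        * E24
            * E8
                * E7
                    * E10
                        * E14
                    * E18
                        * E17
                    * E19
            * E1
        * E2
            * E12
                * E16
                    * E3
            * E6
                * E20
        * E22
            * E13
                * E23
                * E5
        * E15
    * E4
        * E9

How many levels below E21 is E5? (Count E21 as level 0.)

4

Chain from E5 up to E21: E5 → E13 → E22 → E11 → E21. That is 4 steps up, so E5 is 4 levels below E21.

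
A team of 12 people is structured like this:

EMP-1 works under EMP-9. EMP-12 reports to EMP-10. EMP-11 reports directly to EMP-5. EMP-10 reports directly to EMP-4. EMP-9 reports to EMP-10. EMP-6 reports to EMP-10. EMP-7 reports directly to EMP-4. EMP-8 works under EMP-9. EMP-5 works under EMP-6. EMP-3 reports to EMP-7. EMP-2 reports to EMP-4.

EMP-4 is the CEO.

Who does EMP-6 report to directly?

EMP-10

EMP-6 reports directly to EMP-10.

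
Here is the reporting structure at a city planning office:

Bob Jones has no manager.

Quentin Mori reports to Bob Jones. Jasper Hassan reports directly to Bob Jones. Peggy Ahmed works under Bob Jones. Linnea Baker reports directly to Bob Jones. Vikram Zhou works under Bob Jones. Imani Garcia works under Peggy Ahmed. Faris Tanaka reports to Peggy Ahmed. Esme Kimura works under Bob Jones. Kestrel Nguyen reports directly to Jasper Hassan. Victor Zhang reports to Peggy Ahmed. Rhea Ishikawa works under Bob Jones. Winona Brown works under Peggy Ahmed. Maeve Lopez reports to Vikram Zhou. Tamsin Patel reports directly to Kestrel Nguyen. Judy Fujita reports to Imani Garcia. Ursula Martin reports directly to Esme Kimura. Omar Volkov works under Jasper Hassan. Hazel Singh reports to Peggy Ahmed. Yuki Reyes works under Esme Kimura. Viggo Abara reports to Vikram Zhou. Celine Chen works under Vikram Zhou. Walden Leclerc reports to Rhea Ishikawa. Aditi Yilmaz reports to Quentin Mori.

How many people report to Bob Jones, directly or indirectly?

Bob Jones directly manages Quentin Mori, Jasper Hassan, Peggy Ahmed, Linnea Baker, Vikram Zhou, Esme Kimura, Rhea Ishikawa. Under Quentin Mori: Aditi Yilmaz (1). Under Jasper Hassan: Omar Volkov, Kestrel Nguyen, Tamsin Patel (3). Under Peggy Ahmed: Hazel Singh, Winona Brown, Victor Zhang, Faris Tanaka, Imani Garcia, Judy Fujita (6). Linnea Baker has no reports. Under Vikram Zhou: Celine Chen, Viggo Abara, Maeve Lopez (3). Under Esme Kimura: Yuki Reyes, Ursula Martin (2). Under Rhea Ishikawa: Walden Leclerc (1). So Bob Jones's organization is 7 direct reports plus everyone under them: 2 + 4 + 7 + 1 + 4 + 3 + 2 = 23.

23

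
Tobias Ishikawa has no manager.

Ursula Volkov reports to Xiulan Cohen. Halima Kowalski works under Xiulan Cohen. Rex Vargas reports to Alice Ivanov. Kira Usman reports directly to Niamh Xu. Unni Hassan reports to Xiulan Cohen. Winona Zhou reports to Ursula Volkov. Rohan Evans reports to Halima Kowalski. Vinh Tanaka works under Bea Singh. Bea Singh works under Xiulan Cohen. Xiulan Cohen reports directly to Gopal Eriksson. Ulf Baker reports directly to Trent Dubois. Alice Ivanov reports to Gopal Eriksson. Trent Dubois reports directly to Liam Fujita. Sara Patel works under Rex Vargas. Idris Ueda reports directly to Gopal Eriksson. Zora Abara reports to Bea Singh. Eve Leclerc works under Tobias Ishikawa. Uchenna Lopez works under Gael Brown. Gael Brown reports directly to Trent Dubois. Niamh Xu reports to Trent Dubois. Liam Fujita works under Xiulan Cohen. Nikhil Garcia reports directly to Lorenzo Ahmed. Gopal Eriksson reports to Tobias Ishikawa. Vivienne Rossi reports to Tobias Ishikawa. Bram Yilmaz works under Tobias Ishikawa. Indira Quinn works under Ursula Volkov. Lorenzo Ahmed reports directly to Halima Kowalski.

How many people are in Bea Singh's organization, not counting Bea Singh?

Bea Singh directly manages Zora Abara, Vinh Tanaka. Zora Abara has no reports. Vinh Tanaka has no reports. So Bea Singh's organization is 2 direct reports plus everyone under them: 1 + 1 = 2.

2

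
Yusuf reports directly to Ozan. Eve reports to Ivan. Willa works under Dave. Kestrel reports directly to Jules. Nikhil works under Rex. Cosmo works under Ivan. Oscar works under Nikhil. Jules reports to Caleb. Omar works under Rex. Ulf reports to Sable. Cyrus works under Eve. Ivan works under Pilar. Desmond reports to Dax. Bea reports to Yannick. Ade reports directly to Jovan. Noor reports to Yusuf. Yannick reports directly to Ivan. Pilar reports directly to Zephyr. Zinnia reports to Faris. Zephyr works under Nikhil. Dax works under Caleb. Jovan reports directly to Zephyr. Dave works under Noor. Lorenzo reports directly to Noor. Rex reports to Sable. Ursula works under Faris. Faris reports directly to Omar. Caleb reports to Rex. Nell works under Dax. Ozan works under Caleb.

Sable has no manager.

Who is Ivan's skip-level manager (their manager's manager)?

Zephyr

Ivan reports to Pilar, and Pilar reports to Zephyr. So Ivan's skip-level manager is Zephyr.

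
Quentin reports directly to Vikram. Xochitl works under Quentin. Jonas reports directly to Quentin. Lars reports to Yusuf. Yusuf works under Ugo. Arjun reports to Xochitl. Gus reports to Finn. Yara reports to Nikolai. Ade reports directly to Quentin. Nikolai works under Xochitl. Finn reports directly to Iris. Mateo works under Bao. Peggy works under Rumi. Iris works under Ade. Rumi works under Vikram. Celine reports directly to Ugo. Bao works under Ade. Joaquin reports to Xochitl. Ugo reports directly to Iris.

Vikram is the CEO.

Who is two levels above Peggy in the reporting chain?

Peggy reports to Rumi, and Rumi reports to Vikram. So Peggy's skip-level manager is Vikram.

Vikram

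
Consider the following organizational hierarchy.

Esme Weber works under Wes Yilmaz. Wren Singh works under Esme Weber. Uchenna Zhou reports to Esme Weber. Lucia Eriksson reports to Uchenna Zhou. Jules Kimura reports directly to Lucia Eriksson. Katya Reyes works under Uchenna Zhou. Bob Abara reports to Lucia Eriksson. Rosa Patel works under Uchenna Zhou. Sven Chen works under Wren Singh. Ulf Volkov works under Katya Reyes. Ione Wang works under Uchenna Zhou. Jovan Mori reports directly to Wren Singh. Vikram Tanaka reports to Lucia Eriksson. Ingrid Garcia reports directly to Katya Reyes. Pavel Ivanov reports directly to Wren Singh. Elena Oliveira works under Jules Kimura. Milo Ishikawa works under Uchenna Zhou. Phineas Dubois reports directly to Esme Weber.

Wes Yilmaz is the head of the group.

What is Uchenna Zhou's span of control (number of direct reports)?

5

Uchenna Zhou directly manages Lucia Eriksson, Katya Reyes, Rosa Patel, Ione Wang, Milo Ishikawa. That is 5 direct reports.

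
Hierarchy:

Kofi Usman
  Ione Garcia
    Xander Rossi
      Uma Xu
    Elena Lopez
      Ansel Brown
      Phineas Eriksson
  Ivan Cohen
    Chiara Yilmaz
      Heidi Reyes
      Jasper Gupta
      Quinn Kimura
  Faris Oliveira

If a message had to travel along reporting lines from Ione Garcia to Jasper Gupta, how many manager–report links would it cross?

4

Ione Garcia is 1 level below Kofi Usman, and Jasper Gupta is 3 levels below Kofi Usman (their lowest common manager). The shortest path runs up from Ione Garcia to Kofi Usman and back down to Jasper Gupta: 1 + 3 = 4 links.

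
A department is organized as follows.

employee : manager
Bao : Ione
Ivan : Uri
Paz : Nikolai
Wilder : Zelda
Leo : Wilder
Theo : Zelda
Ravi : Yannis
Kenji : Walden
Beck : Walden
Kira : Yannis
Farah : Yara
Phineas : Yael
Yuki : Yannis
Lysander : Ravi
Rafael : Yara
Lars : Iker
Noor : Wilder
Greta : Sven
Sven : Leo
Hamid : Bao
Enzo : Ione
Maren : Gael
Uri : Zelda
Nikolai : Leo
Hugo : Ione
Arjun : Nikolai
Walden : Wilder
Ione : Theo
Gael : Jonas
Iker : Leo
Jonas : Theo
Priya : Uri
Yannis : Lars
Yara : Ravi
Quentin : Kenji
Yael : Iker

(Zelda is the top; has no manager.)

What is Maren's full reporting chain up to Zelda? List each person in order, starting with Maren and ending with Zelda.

Maren -> Gael -> Jonas -> Theo -> Zelda

Maren reports to Gael. Gael reports to Jonas. Jonas reports to Theo. Theo reports to Zelda. Zelda is at the top.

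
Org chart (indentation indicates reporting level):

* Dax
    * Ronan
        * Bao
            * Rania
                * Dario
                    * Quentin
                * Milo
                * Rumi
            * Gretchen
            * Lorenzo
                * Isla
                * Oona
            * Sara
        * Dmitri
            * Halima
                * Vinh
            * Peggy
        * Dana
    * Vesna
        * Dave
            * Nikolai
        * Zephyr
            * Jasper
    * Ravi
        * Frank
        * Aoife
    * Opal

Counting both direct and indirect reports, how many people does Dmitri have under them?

3

Dmitri directly manages Halima, Peggy. Under Halima: Vinh (1). Peggy has no reports. So Dmitri's organization is 2 direct reports plus everyone under them: 2 + 1 = 3.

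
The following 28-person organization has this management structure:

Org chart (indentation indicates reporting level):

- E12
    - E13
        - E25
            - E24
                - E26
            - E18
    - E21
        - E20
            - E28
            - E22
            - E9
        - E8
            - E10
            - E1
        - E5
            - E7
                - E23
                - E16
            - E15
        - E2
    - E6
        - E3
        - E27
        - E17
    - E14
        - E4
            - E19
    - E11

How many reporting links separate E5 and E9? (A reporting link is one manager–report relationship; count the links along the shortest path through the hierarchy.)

3

E5 is 1 level below E21, and E9 is 2 levels below E21 (their lowest common manager). The shortest path runs up from E5 to E21 and back down to E9: 1 + 2 = 3 links.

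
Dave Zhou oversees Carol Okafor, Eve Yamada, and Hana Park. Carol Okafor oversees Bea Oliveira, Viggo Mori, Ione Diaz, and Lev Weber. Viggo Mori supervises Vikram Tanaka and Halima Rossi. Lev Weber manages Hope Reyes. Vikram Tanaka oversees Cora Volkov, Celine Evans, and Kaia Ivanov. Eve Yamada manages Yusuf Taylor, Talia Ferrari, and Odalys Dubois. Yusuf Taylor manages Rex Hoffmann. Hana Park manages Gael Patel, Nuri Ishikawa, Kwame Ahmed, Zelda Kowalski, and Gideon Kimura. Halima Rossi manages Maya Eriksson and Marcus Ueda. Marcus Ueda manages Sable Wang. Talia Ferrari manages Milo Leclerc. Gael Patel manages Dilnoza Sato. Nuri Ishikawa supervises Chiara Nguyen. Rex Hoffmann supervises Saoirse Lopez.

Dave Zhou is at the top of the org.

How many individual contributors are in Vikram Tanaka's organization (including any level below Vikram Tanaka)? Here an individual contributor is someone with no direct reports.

3

The people in Vikram Tanaka's organization with no one reporting to them are Kaia Ivanov, Celine Evans, Cora Volkov. That is 3.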